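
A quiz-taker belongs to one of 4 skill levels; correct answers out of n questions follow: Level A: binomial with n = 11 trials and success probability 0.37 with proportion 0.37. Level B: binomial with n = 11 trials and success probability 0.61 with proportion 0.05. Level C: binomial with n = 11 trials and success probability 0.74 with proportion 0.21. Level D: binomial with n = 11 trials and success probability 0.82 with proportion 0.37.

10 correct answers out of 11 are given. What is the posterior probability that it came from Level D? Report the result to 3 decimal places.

0.763

The responsibility of component k is P(Z=k) f_k(x) divided by Σ_j P(Z=j) f_j(x).
Component likelihoods at x = 10 correct answers out of 11:
  L_A = C(11,10)·0.37^10·0.63^1 = 11·4.80858e-05·0.63 = 0.000333235
  L_B = C(11,10)·0.61^10·0.39^1 = 11·0.00713343·0.39 = 0.0306024
  L_C = C(11,10)·0.74^10·0.26^1 = 11·0.0492399·0.26 = 0.140826
  L_D = C(11,10)·0.82^10·0.18^1 = 11·0.137448·0.18 = 0.272147
Multiply by the mixture weights:
  P(Z=A)·L_A = 0.37 × 0.000333235 = 0.000123297
  P(Z=B)·L_B = 0.05 × 0.0306024 = 0.00153012
  P(Z=C)·L_C = 0.21 × 0.140826 = 0.0295735
  P(Z=D)·L_D = 0.37 × 0.272147 = 0.100694
Normaliser: 0.000123297 + 0.00153012 + 0.0295735 + 0.100694 = 0.131921
Responsibility of Level D: 0.100694 / 0.131921 ≈ 0.763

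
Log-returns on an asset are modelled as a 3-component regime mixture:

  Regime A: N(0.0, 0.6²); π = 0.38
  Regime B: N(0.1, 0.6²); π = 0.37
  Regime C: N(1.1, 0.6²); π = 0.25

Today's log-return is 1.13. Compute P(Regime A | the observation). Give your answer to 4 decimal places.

The responsibility of component k is w_k f_k(x) divided by Σ_j w_j f_j(x).
Component likelihoods at x = 1.13:
  L_A = (1/(0.6·√(2π)))·exp(−(1.13−0.0)²/(2·0.6²)) = 0.664904·exp(-1.77347) = 0.112862
  L_B = (1/(0.6·√(2π)))·exp(−(1.13−0.1)²/(2·0.6²)) = 0.664904·exp(-1.47347) = 0.152348
  L_C = (1/(0.6·√(2π)))·exp(−(1.13−1.1)²/(2·0.6²)) = 0.664904·exp(-0.00125) = 0.664073
Multiply by the mixture weights:
  w_A·L_A = 0.38 × 0.112862 = 0.0428877
  w_B·L_B = 0.37 × 0.152348 = 0.0563689
  w_C·L_C = 0.25 × 0.664073 = 0.166018
Evidence: 0.0428877 + 0.0563689 + 0.166018 = 0.265275
Responsibility of Regime A: 0.0428877 / 0.265275 ≈ 0.1617

0.1617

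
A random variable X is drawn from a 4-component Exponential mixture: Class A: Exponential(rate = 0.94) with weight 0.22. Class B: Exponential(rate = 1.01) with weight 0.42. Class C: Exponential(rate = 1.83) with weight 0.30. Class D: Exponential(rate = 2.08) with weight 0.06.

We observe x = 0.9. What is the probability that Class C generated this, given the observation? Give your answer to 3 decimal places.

Apply Bayes' rule: the posterior for each component is proportional to its prior times its likelihood at x.
Evaluate each component's likelihood at the observed value:
  p_A = 0.40338
  p_B = 0.406956
  p_C = 0.352507
  p_D = 0.319937
Unnormalised posteriors:
  w_A·p_A = 0.22 × 0.40338 = 0.0887437
  w_B·p_B = 0.42 × 0.406956 = 0.170922
  w_C·p_C = 0.30 × 0.352507 = 0.105752
  w_D·p_D = 0.06 × 0.319937 = 0.0191962
Evidence: 0.0887437 + 0.170922 + 0.105752 + 0.0191962 = 0.384614
Responsibility of Class C: 0.105752 / 0.384614 ≈ 0.275

0.275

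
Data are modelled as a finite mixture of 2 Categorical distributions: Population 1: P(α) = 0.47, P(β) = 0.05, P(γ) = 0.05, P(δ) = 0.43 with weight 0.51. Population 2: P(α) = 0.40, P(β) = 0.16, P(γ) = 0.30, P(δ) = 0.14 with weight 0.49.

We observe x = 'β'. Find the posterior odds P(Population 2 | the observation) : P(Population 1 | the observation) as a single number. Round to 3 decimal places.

3.075

Posterior odds = (π_i f_i(x)) / (π_j f_j(x)); the normalising sum cancels.
Categorical probabilities:
  f_1 = P(β | comp) = 0.05
  f_2 = P(β | comp) = 0.16
Odds = (0.49/0.51) × (0.16/0.05) = 0.960784 × 3.2 ≈ 3.075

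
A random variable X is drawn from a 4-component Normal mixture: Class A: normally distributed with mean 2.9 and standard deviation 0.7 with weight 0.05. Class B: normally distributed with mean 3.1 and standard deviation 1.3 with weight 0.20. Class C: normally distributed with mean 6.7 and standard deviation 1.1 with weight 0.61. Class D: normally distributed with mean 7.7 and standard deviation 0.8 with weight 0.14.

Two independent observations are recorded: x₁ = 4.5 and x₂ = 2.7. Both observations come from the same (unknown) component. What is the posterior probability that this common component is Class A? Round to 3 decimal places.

0.102

The responsibility of component k is π_k f_k(x) divided by Σ_j π_j f_j(x).
Since both observations come from the same component, the likelihood for component k is f_k(x₁)·f_k(x₂).
  p_A = [0.0418147] × [0.547124] = 0.0228778
  p_B = [0.171841] × [0.29269] = 0.0502963
  p_C = [0.0490827] × [0.000487696] = 2.39374e-05
  p_D = [0.000167288] × [1.6425e-09] = 2.74771e-13
Prior × likelihood for each component:
  π_A·p_A = 0.05 × 0.0228778 = 0.00114389
  π_B·p_B = 0.20 × 0.0502963 = 0.0100593
  π_C·p_C = 0.61 × 2.39374e-05 = 1.46018e-05
  π_D·p_D = 0.14 × 2.74771e-13 = 3.84679e-14
Marginal: 0.00114389 + 0.0100593 + 1.46018e-05 + 3.84679e-14 = 0.0112177
Responsibility of Class A: 0.00114389 / 0.0112177 ≈ 0.102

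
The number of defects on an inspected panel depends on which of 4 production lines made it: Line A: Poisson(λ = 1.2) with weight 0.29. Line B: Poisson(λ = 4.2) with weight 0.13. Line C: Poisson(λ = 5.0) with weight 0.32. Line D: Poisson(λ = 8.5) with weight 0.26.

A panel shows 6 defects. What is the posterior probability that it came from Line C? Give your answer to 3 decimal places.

0.521

Apply Bayes' rule: the posterior for each component is proportional to its prior times its likelihood at x.
Poisson probabilities:
  f_A = 0.00124911
  f_B = 0.114321
  f_C = 0.146223
  f_D = 0.106581
Unnormalised posteriors:
  w_A·f_A = 0.29 × 0.00124911 = 0.000362243
  w_B·f_B = 0.13 × 0.114321 = 0.0148617
  w_C·f_C = 0.32 × 0.146223 = 0.0467913
  w_D·f_D = 0.26 × 0.106581 = 0.0277109
Sum: 0.000362243 + 0.0148617 + 0.0467913 + 0.0277109 = 0.0897262
P(Line C | 6 defects) ≈ 0.521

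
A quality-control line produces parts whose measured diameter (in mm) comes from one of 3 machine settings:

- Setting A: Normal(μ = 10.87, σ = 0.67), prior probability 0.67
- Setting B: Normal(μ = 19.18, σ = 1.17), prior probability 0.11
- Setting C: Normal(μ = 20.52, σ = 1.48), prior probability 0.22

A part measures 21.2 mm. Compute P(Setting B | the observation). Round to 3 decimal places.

Apply Bayes' rule: the posterior for each component is proportional to its prior times its likelihood at x.
Normal densities:
  p_A = 1.4333e-52
  p_B = 0.0768165
  p_C = 0.242554
Prior × likelihood for each component:
  P(Z=A)·p_A = 0.67 × 1.4333e-52 = 9.60314e-53
  P(Z=B)·p_B = 0.11 × 0.0768165 = 0.00844981
  P(Z=C)·p_C = 0.22 × 0.242554 = 0.0533618
Normaliser: 9.60314e-53 + 0.00844981 + 0.0533618 = 0.0618116
So the posterior for Setting B is 0.00844981 / 0.0618116 ≈ 0.137.

0.137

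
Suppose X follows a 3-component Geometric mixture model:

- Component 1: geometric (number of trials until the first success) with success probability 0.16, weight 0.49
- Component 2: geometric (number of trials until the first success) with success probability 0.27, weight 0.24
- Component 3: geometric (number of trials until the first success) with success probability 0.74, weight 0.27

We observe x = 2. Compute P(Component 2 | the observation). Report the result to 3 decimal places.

0.287

The responsibility of component k is π_k f_k(x) divided by Σ_j π_j f_j(x).
Evaluate each component's likelihood at the observed value:
  L_1 = 0.16·(1−0.16)^1 = 0.16·0.84 = 0.1344
  L_2 = 0.27·(1−0.27)^1 = 0.27·0.73 = 0.1971
  L_3 = 0.74·(1−0.74)^1 = 0.74·0.26 = 0.1924
Prior × likelihood for each component:
  π_1·L_1 = 0.49 × 0.1344 = 0.065856
  π_2·L_2 = 0.24 × 0.1971 = 0.047304
  π_3·L_3 = 0.27 × 0.1924 = 0.051948
Evidence: 0.065856 + 0.047304 + 0.051948 = 0.165108
So the posterior for Component 2 is 0.047304 / 0.165108 ≈ 0.287.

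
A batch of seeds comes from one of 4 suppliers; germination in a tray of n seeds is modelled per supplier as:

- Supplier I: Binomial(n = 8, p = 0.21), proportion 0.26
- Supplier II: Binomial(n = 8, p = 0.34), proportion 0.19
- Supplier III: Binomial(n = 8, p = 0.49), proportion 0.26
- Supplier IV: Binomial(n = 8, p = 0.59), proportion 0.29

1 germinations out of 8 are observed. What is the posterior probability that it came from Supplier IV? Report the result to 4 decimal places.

0.0215

Apply Bayes' rule: the posterior for each component is proportional to its prior times its likelihood at x.
Component likelihoods at x = 1 germinations out of 8:
  f_I = 0.322626
  f_II = 0.14838
  f_III = 0.0351785
  f_IV = 0.0091924
Unnormalised posteriors:
  P(Z=I)·f_I = 0.26 × 0.322626 = 0.0838827
  P(Z=II)·f_II = 0.19 × 0.14838 = 0.0281923
  P(Z=III)·f_III = 0.26 × 0.0351785 = 0.00914641
  P(Z=IV)·f_IV = 0.29 × 0.0091924 = 0.0026658
Sum: 0.0838827 + 0.0281923 + 0.00914641 + 0.0026658 = 0.123887
Responsibility of Supplier IV: 0.0026658 / 0.123887 ≈ 0.0215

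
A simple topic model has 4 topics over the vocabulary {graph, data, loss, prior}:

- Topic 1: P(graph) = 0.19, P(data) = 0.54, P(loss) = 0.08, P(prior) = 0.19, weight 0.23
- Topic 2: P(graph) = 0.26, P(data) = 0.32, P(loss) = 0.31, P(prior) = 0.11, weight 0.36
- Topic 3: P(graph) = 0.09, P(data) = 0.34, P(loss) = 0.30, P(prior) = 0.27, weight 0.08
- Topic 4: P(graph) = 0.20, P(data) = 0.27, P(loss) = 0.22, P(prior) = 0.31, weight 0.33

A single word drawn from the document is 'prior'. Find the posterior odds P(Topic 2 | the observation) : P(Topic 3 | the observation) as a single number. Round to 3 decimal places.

Since P(k|x) ∝ P(Z=k) f_k(x), the posterior odds are P(Z=i) f_i(x) / (P(Z=j) f_j(x)).
Categorical probabilities:
  p_1 = 0.19
  p_2 = 0.11
  p_3 = 0.27
  p_4 = 0.31
Posterior odds = (P(Z=2)·p_2) / (P(Z=3)·p_3) = (0.36·0.11) / (0.08·0.27) = 0.0396 / 0.0216 ≈ 1.833

1.833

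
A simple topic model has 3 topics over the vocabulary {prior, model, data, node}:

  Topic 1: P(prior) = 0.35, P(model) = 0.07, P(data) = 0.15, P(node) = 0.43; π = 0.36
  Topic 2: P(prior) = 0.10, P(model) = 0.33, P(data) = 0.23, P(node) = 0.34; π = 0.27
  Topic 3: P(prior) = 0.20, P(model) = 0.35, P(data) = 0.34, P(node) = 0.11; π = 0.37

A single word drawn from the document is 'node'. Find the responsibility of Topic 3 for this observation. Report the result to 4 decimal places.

0.1417

P(component k | x) = P(Z=k)·f_k(x) / marginal(x), where marginal(x) = Σ_j P(Z=j)·f_j(x).
Categorical probabilities:
  p_1 = P(node | comp) = 0.43
  p_2 = P(node | comp) = 0.34
  p_3 = P(node | comp) = 0.11
Prior × likelihood for each component:
  P(Z=1)·p_1 = 0.36 × 0.43 = 0.1548
  P(Z=2)·p_2 = 0.27 × 0.34 = 0.0918
  P(Z=3)·p_3 = 0.37 × 0.11 = 0.0407
Evidence: 0.1548 + 0.0918 + 0.0407 = 0.2873
So the posterior for Topic 3 is 0.0407 / 0.2873 ≈ 0.1417.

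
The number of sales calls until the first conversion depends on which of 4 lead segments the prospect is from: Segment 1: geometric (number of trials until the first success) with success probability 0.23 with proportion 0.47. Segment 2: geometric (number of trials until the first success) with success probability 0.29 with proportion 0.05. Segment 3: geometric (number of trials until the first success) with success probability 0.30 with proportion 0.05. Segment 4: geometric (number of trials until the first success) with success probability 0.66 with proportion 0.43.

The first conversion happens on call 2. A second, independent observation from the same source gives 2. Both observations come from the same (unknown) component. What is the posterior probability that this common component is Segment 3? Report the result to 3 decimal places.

Posterior ∝ prior × likelihood, so P(k | x) ∝ w_k f_k(x); normalise over all components.
Since both observations come from the same component, the likelihood for component k is f_k(x₁)·f_k(x₂).
  p_1 = [0.23·(1−0.23)^1 = 0.23·0.77 = 0.1771] × [0.1771] = 0.0313644
  p_2 = [0.29·(1−0.29)^1 = 0.29·0.71 = 0.2059] × [0.2059] = 0.0423948
  p_3 = [0.30·(1−0.30)^1 = 0.30·0.7 = 0.21] × [0.21] = 0.0441
  p_4 = [0.66·(1−0.66)^1 = 0.66·0.34 = 0.2244] × [0.2244] = 0.0503554
Unnormalised posteriors:
  w_1·p_1 = 0.47 × 0.0313644 = 0.0147413
  w_2·p_2 = 0.05 × 0.0423948 = 0.00211974
  w_3·p_3 = 0.05 × 0.0441 = 0.002205
  w_4·p_4 = 0.43 × 0.0503554 = 0.0216528
Denominator: 0.0147413 + 0.00211974 + 0.002205 + 0.0216528 = 0.0407188
Responsibility of Segment 3: 0.002205 / 0.0407188 ≈ 0.054

0.054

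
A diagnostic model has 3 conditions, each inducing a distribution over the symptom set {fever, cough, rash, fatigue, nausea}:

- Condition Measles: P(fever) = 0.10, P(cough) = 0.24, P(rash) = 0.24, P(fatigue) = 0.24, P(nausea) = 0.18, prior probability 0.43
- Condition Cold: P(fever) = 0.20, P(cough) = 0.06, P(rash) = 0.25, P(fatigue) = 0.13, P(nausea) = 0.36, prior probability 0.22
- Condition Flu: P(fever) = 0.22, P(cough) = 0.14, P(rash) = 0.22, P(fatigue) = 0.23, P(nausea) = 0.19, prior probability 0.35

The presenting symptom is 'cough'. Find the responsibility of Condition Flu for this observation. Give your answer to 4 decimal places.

P(component k | x) = π_k·f_k(x) / marginal(x), where marginal(x) = Σ_j π_j·f_j(x).
Categorical probabilities:
  p_Measles = 0.24
  p_Cold = 0.06
  p_Flu = 0.14
Unnormalised posteriors:
  π_Measles·p_Measles = 0.43 × 0.24 = 0.1032
  π_Cold·p_Cold = 0.22 × 0.06 = 0.0132
  π_Flu·p_Flu = 0.35 × 0.14 = 0.049
Marginal: 0.1032 + 0.0132 + 0.049 = 0.1654
Responsibility of Condition Flu: 0.049 / 0.1654 ≈ 0.2963

0.2963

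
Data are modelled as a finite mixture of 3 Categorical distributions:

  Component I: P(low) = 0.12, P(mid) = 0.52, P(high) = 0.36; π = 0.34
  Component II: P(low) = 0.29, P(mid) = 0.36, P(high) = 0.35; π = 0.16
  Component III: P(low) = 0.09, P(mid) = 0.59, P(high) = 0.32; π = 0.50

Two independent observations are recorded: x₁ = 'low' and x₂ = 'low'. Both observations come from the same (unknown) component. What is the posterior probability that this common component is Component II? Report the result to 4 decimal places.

0.6007

The responsibility of component k is P(Z=k) f_k(x) divided by Σ_j P(Z=j) f_j(x).
Since both observations come from the same component, the likelihood for component k is f_k(x₁)·f_k(x₂).
  p_I = [0.12] × [0.12] = 0.0144
  p_II = [0.29] × [0.29] = 0.0841
  p_III = [0.09] × [0.09] = 0.0081
Prior × likelihood for each component:
  P(Z=I)·p_I = 0.34 × 0.0144 = 0.004896
  P(Z=II)·p_II = 0.16 × 0.0841 = 0.013456
  P(Z=III)·p_III = 0.50 × 0.0081 = 0.00405
Normaliser: 0.004896 + 0.013456 + 0.00405 = 0.022402
P(Component II | x₁,x₂) = 0.013456 / 0.022402 ≈ 0.6007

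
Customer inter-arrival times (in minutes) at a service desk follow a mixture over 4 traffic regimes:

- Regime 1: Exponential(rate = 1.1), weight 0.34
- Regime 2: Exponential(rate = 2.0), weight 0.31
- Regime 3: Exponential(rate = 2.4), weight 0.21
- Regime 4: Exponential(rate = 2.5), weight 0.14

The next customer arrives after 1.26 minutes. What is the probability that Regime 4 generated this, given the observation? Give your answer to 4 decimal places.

The responsibility of component k is π_k f_k(x) divided by Σ_j π_j f_j(x).
Component likelihoods at x = 1.26 minutes:
  f_1 = 0.275081
  f_2 = 0.160919
  f_3 = 0.116655
  f_4 = 0.10713
Prior × likelihood for each component:
  π_1·f_1 = 0.34 × 0.275081 = 0.0935275
  π_2·f_2 = 0.31 × 0.160919 = 0.049885
  π_3·f_3 = 0.21 × 0.116655 = 0.0244976
  π_4·f_4 = 0.14 × 0.10713 = 0.0149982
Marginal: 0.0935275 + 0.049885 + 0.0244976 + 0.0149982 = 0.182908
Responsibility of Regime 4: 0.0149982 / 0.182908 ≈ 0.0820

0.0820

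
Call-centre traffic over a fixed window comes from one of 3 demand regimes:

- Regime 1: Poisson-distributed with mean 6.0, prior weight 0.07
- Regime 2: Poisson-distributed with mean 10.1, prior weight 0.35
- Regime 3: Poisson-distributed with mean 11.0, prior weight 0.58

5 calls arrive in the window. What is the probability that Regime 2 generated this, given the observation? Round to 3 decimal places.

Apply Bayes' rule: the posterior for each component is proportional to its prior times its likelihood at x.
Poisson probabilities:
  f_1 = 0.160623
  f_2 = 0.0359792
  f_3 = 0.0224152
Multiply by the mixture weights:
  w_1·f_1 = 0.07 × 0.160623 = 0.0112436
  w_2·f_2 = 0.35 × 0.0359792 = 0.0125927
  w_3·f_3 = 0.58 × 0.0224152 = 0.0130008
Marginal: 0.0112436 + 0.0125927 + 0.0130008 = 0.0368372
Responsibility of Regime 2: 0.0125927 / 0.0368372 ≈ 0.342

0.342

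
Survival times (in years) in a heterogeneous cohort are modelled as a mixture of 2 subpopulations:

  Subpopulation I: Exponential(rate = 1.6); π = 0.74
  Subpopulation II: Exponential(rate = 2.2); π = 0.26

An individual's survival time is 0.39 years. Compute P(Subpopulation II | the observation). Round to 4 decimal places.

By Bayes' theorem, P(k | x) = w_k f_k(x) / Σ_j w_j f_j(x).
Evaluate each component's likelihood at the observed value:
  f_I = 0.857275
  f_II = 0.93282
Prior × likelihood for each component:
  w_I·f_I = 0.74 × 0.857275 = 0.634384
  w_II·f_II = 0.26 × 0.93282 = 0.242533
Marginal: 0.634384 + 0.242533 = 0.876917
Responsibility of Subpopulation II: 0.242533 / 0.876917 ≈ 0.2766

0.2766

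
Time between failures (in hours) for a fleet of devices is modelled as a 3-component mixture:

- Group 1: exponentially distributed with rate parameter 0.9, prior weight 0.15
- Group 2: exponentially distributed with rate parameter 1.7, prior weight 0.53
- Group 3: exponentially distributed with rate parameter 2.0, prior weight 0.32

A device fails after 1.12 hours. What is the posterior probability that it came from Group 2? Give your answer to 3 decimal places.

P(component k | x) = π_k·f_k(x) / marginal(x), where marginal(x) = Σ_j π_j·f_j(x).
Exponential densities:
  L_1 = 0.328453
  L_2 = 0.253252
  L_3 = 0.212917
Unnormalised posteriors:
  π_1·L_1 = 0.15 × 0.328453 = 0.049268
  π_2·L_2 = 0.53 × 0.253252 = 0.134223
  π_3·L_3 = 0.32 × 0.212917 = 0.0681334
Sum: 0.049268 + 0.134223 + 0.0681334 = 0.251625
Responsibility of Group 2: 0.134223 / 0.251625 ≈ 0.533

0.533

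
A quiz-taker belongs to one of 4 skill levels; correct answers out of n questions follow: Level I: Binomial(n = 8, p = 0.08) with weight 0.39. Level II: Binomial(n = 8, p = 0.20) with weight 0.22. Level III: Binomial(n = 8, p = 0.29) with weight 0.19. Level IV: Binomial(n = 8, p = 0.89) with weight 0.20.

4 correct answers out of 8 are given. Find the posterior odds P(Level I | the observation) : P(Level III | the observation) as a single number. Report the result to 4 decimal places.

0.0335

Only the two components matter; the odds are (π_i f_i(x)) / (π_j f_j(x)).
Evaluate each component's likelihood at the observed value:
  p_I = C(8,4)·0.08^4·0.92^4 = 70·4.096e-05·0.716393 = 0.00205404
  p_II = C(8,4)·0.20^4·0.80^4 = 70·0.0016·0.4096 = 0.0458752
  p_III = C(8,4)·0.29^4·0.71^4 = 70·0.00707281·0.254117 = 0.125812
  p_IV = C(8,4)·0.89^4·0.11^4 = 70·0.627422·0.00014641 = 0.00643026
0.000801076 / 0.0239044 ≈ 0.0335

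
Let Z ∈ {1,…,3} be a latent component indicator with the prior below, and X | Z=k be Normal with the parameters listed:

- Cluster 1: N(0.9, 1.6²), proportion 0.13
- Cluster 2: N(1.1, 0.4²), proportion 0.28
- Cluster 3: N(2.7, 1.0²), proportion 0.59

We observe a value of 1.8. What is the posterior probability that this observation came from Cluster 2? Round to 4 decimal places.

0.2465

Posterior ∝ prior × likelihood, so P(k | x) ∝ w_k f_k(x); normalise over all components.
Normal densities:
  p_1 = (1/(1.6·√(2π)))·exp(−(1.8−0.9)²/(2·1.6²)) = 0.249339·exp(-0.15820) = 0.212855
  p_2 = (1/(0.4·√(2π)))·exp(−(1.8−1.1)²/(2·0.4²)) = 0.997356·exp(-1.53125) = 0.215693
  p_3 = (1/(1.0·√(2π)))·exp(−(1.8−2.7)²/(2·1.0²)) = 0.398942·exp(-0.40500) = 0.266085
Unnormalised posteriors:
  w_1·p_1 = 0.13 × 0.212855 = 0.0276711
  w_2·p_2 = 0.28 × 0.215693 = 0.0603941
  w_3·p_3 = 0.59 × 0.266085 = 0.15699
Sum: 0.0276711 + 0.0603941 + 0.15699 = 0.245056
So the posterior for Cluster 2 is 0.0603941 / 0.245056 ≈ 0.2465.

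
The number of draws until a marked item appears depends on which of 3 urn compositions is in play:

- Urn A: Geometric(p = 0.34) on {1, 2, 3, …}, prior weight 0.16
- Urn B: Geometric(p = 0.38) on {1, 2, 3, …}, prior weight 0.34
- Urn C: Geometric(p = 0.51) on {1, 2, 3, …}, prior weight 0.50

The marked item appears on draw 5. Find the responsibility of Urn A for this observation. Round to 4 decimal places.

P(component k | x) = w_k·f_k(x) / marginal(x), where marginal(x) = Σ_j w_j·f_j(x).
Geometric probabilities:
  p_A = 0.34·(1−0.34)^4 = 0.34·0.189747 = 0.0645141
  p_B = 0.38·(1−0.38)^4 = 0.38·0.147763 = 0.0561501
  p_C = 0.51·(1−0.51)^4 = 0.51·0.057648 = 0.0294005
Weight by the priors:
  w_A·p_A = 0.16 × 0.0645141 = 0.0103223
  w_B·p_B = 0.34 × 0.0561501 = 0.019091
  w_C·p_C = 0.50 × 0.0294005 = 0.0147002
Normaliser: 0.0103223 + 0.019091 + 0.0147002 = 0.0441135
Responsibility of Urn A: 0.0103223 / 0.0441135 ≈ 0.2340

0.2340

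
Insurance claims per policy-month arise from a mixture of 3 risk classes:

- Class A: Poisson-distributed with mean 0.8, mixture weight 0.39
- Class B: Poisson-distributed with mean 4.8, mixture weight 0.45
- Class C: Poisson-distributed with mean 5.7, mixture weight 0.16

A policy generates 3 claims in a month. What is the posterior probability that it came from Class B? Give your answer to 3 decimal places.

0.684

By Bayes' theorem, P(k | x) = π_k f_k(x) / Σ_j π_j f_j(x).
Poisson probabilities:
  f_A = e^(−0.8)·0.8^3/3! = 0.0383427
  f_B = e^(−4.8)·4.8^3/3! = 0.151691
  f_C = e^(−5.7)·5.7^3/3! = 0.103275
Multiply by the mixture weights:
  π_A·f_A = 0.39 × 0.0383427 = 0.0149537
  π_B·f_B = 0.45 × 0.151691 = 0.0682608
  π_C·f_C = 0.16 × 0.103275 = 0.016524
Marginal: 0.0149537 + 0.0682608 + 0.016524 = 0.0997385
Responsibility of Class B: 0.0682608 / 0.0997385 ≈ 0.684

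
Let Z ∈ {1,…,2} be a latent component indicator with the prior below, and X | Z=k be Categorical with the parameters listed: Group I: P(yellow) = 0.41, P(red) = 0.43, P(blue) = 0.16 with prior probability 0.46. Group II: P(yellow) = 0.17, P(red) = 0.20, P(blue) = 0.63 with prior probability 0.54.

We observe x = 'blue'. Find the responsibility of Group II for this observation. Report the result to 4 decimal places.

Apply Bayes' rule: the posterior for each component is proportional to its prior times its likelihood at x.
Categorical probabilities:
  p_I = P(blue | comp) = 0.16
  p_II = P(blue | comp) = 0.63
Unnormalised posteriors:
  w_I·p_I = 0.46 × 0.16 = 0.0736
  w_II·p_II = 0.54 × 0.63 = 0.3402
Evidence: 0.0736 + 0.3402 = 0.4138
So the posterior for Group II is 0.3402 / 0.4138 ≈ 0.8221.

0.8221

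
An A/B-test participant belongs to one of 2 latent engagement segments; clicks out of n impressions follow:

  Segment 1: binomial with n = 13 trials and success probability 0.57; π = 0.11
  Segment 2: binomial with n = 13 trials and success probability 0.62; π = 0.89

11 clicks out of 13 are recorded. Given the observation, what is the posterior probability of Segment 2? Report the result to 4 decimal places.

0.9409

P(component k | x) = π_k·f_k(x) / marginal(x), where marginal(x) = Σ_j π_j·f_j(x).
Evaluate each component's likelihood at the observed value:
  p_1 = 0.0297615
  p_2 = 0.0586098
Multiply by the mixture weights:
  π_1·p_1 = 0.11 × 0.0297615 = 0.00327377
  π_2·p_2 = 0.89 × 0.0586098 = 0.0521627
Marginal: 0.00327377 + 0.0521627 = 0.0554365
P(Segment 2 | x) ≈ 0.9409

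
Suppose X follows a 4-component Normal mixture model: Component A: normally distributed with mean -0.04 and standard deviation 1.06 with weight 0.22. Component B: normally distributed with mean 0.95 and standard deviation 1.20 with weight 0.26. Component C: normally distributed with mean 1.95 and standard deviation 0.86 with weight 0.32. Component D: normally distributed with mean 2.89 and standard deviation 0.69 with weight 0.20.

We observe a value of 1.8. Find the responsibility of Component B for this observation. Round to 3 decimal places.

By Bayes' theorem, P(k | x) = π_k f_k(x) / Σ_j π_j f_j(x).
Normal densities:
  f_A = 0.0834262
  f_B = 0.258689
  f_C = 0.456884
  f_D = 0.166025
Weight by the priors:
  π_A·f_A = 0.22 × 0.0834262 = 0.0183538
  π_B·f_B = 0.26 × 0.258689 = 0.0672592
  π_C·f_C = 0.32 × 0.456884 = 0.146203
  π_D·f_D = 0.20 × 0.166025 = 0.033205
Sum: 0.0183538 + 0.0672592 + 0.146203 + 0.033205 = 0.265021
So the posterior for Component B is 0.0672592 / 0.265021 ≈ 0.254.

0.254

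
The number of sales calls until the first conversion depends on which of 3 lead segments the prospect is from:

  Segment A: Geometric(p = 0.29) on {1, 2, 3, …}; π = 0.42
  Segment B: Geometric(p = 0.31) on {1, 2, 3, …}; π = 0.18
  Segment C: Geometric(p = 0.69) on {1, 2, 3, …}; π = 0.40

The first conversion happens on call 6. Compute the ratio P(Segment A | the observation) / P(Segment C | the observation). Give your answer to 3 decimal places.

27.811

The posterior odds equal the prior odds times the likelihood ratio: (P(Z=i)/P(Z=j))·(f_i(x)/f_j(x)).
Evaluate each component's likelihood at the observed value:
  p_A = 0.29·(1−0.29)^5 = 0.29·0.180423 = 0.0523227
  p_B = 0.31·(1−0.31)^5 = 0.31·0.156403 = 0.048485
  p_C = 0.69·(1−0.69)^5 = 0.69·0.00286292 = 0.00197541
Posterior odds = (P(Z=A)·p_A) / (P(Z=C)·p_C) = (0.42·0.0523227) / (0.40·0.00197541) = 0.0219755 / 0.000790165 ≈ 27.811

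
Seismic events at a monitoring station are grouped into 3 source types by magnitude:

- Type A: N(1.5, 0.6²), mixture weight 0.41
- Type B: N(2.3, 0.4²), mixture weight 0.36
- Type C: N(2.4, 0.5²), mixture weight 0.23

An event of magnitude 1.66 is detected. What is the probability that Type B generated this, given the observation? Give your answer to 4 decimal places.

The responsibility of component k is π_k f_k(x) divided by Σ_j π_j f_j(x).
Normal densities:
  f_A = 0.641678
  f_B = 0.277302
  f_C = 0.266871
Weight by the priors:
  π_A·f_A = 0.41 × 0.641678 = 0.263088
  π_B·f_B = 0.36 × 0.277302 = 0.0998288
  π_C·f_C = 0.23 × 0.266871 = 0.0613802
Evidence: 0.263088 + 0.0998288 + 0.0613802 = 0.424297
P(Type B | data) ≈ 0.2353

0.2353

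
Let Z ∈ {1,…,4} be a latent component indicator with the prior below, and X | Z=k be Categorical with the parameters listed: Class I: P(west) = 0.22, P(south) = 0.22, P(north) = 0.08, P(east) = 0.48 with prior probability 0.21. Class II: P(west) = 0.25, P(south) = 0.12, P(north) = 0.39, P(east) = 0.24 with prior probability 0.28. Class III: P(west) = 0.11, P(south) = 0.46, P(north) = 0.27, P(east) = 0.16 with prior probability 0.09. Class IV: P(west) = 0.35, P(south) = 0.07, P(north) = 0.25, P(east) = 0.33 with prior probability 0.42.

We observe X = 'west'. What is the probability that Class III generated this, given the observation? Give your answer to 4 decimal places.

0.0363

Apply Bayes' rule: the posterior for each component is proportional to its prior times its likelihood at x.
Evaluate each component's likelihood at the observed value:
  f_I = 0.22
  f_II = 0.25
  f_III = 0.11
  f_IV = 0.35
Weight by the priors:
  π_I·f_I = 0.21 × 0.22 = 0.0462
  π_II·f_II = 0.28 × 0.25 = 0.07
  π_III·f_III = 0.09 × 0.11 = 0.0099
  π_IV·f_IV = 0.42 × 0.35 = 0.147
Marginal: 0.0462 + 0.07 + 0.0099 + 0.147 = 0.2731
P(Class III | x) = 0.0099 / 0.2731 ≈ 0.0363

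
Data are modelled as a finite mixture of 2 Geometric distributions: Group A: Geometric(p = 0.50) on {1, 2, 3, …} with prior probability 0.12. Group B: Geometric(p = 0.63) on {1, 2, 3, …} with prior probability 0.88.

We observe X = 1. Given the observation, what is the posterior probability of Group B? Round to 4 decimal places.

By Bayes' theorem, P(k | x) = π_k f_k(x) / Σ_j π_j f_j(x).
Geometric probabilities:
  L_A = 0.50·(1−0.50)^0 = 0.50·1 = 0.5
  L_B = 0.63·(1−0.63)^0 = 0.63·1 = 0.63
Weight by the priors:
  π_A·L_A = 0.12 × 0.5 = 0.06
  π_B·L_B = 0.88 × 0.63 = 0.5544
Sum: 0.06 + 0.5544 = 0.6144
P(Group B | data) = 0.5544 / 0.6144 ≈ 0.9023

0.9023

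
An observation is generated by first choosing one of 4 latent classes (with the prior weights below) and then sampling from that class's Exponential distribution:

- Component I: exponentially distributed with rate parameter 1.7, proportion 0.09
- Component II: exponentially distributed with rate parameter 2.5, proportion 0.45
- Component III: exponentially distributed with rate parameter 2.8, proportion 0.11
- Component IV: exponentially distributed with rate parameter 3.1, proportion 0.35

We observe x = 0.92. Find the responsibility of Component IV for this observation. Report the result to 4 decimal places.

P(component k | x) = w_k·f_k(x) / marginal(x), where marginal(x) = Σ_j w_j·f_j(x).
Exponential densities:
  p_I = 0.355805
  p_II = 0.250647
  p_III = 0.213018
  p_IV = 0.178959
Weight by the priors:
  w_I·p_I = 0.09 × 0.355805 = 0.0320225
  w_II·p_II = 0.45 × 0.250647 = 0.112791
  w_III·p_III = 0.11 × 0.213018 = 0.0234319
  w_IV·p_IV = 0.35 × 0.178959 = 0.0626357
Sum: 0.0320225 + 0.112791 + 0.0234319 + 0.0626357 = 0.230881
Responsibility of Component IV: 0.0626357 / 0.230881 ≈ 0.2713

0.2713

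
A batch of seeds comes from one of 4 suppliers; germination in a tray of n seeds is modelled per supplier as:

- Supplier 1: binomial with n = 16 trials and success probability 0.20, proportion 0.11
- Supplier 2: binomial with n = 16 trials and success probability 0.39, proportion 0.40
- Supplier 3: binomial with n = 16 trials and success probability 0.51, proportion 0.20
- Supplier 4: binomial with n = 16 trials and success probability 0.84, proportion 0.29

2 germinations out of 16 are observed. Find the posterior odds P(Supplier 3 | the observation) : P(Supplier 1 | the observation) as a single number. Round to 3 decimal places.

0.012

Only the two components matter; the odds are (π_i f_i(x)) / (π_j f_j(x)).
Binomial probabilities:
  p_1 = C(16,2)·0.20^2·0.80^14 = 120·0.04·0.0439805 = 0.211106
  p_2 = C(16,2)·0.39^2·0.61^14 = 120·0.1521·0.000987683 = 0.0180272
  p_3 = C(16,2)·0.51^2·0.49^14 = 120·0.2601·4.59987e-05 = 0.00143571
  p_4 = C(16,2)·0.84^2·0.16^14 = 120·0.7056·7.20576e-12 = 6.10126e-10
0.000287142 / 0.0232217 ≈ 0.012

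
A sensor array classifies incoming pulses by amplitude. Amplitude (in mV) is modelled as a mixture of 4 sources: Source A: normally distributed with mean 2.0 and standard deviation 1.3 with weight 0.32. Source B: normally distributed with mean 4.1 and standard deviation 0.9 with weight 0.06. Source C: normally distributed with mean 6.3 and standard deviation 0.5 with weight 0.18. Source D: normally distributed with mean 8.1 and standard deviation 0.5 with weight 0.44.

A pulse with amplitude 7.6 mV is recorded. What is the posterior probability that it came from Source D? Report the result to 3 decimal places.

Posterior ∝ prior × likelihood, so P(k | x) ∝ π_k f_k(x); normalise over all components.
Component likelihoods at x = 7.6 mV:
  f_A = 2.86772e-05
  f_B = 0.000230489
  f_C = 0.0271659
  f_D = 0.483941
Weight by the priors:
  π_A·f_A = 0.32 × 2.86772e-05 = 9.17669e-06
  π_B·f_B = 0.06 × 0.000230489 = 1.38294e-05
  π_C·f_C = 0.18 × 0.0271659 = 0.00488987
  π_D·f_D = 0.44 × 0.483941 = 0.212934
Evidence: 9.17669e-06 + 1.38294e-05 + 0.00488987 + 0.212934 = 0.217847
Responsibility of Source D: 0.212934 / 0.217847 ≈ 0.977

0.977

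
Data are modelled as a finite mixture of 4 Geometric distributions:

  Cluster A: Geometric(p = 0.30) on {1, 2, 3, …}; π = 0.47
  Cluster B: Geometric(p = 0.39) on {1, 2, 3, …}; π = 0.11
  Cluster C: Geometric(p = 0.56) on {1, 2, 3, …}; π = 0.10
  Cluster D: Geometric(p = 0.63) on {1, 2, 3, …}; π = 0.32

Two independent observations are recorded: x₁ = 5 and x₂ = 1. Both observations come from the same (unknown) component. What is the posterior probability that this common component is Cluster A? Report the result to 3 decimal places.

0.634

The responsibility of component k is π_k f_k(x) divided by Σ_j π_j f_j(x).
Since both observations come from the same component, the likelihood for component k is f_k(x₁)·f_k(x₂).
  L_A = [0.30·(1−0.30)^4 = 0.30·0.2401 = 0.07203] × [0.3] = 0.021609
  L_B = [0.39·(1−0.39)^4 = 0.39·0.138458 = 0.0539988] × [0.39] = 0.0210595
  L_C = [0.56·(1−0.56)^4 = 0.56·0.037481 = 0.0209893] × [0.56] = 0.011754
  L_D = [0.63·(1−0.63)^4 = 0.63·0.0187416 = 0.0118072] × [0.63] = 0.00743855
Weight by the priors:
  π_A·L_A = 0.47 × 0.021609 = 0.0101562
  π_B·L_B = 0.11 × 0.0210595 = 0.00231655
  π_C·L_C = 0.10 × 0.011754 = 0.0011754
  π_D·L_D = 0.32 × 0.00743855 = 0.00238033
Evidence: 0.0101562 + 0.00231655 + 0.0011754 + 0.00238033 = 0.0160285
So the posterior for Cluster A is 0.0101562 / 0.0160285 ≈ 0.634.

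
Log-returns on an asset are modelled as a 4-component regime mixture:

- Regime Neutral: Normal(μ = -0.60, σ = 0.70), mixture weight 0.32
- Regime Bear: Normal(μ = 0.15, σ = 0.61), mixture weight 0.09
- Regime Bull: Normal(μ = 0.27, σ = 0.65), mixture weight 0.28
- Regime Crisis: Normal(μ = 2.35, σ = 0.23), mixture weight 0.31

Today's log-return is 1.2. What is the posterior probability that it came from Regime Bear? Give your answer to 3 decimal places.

0.164

The responsibility of component k is w_k f_k(x) divided by Σ_j w_j f_j(x).
Normal densities:
  L_Neutral = (1/(0.70·√(2π)))·exp(−(1.2−-0.60)²/(2·0.70²)) = 0.569918·exp(-3.30612) = 0.0208921
  L_Bear = (1/(0.61·√(2π)))·exp(−(1.2−0.15)²/(2·0.61²)) = 0.654004·exp(-1.48146) = 0.148659
  L_Bull = (1/(0.65·√(2π)))·exp(−(1.2−0.27)²/(2·0.65²)) = 0.613757·exp(-1.02355) = 0.220533
  L_Crisis = (1/(0.23·√(2π)))·exp(−(1.2−2.35)²/(2·0.23²)) = 1.734532·exp(-12.50000) = 6.464e-06
Prior × likelihood for each component:
  w_Neutral·L_Neutral = 0.32 × 0.0208921 = 0.00668546
  w_Bear·L_Bear = 0.09 × 0.148659 = 0.0133793
  w_Bull·L_Bull = 0.28 × 0.220533 = 0.0617494
  w_Crisis·L_Crisis = 0.31 × 6.464e-06 = 2.00384e-06
Denominator: 0.00668546 + 0.0133793 + 0.0617494 + 2.00384e-06 = 0.0818162
P(Regime Bear | the observation) = 0.0133793 / 0.0818162 ≈ 0.164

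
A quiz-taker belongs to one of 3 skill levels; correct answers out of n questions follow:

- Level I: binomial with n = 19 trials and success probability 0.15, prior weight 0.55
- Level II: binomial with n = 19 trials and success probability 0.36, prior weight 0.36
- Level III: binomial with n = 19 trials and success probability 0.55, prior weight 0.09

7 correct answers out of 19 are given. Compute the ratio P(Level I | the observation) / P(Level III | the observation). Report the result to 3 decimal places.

Posterior odds = (w_i f_i(x)) / (w_j f_j(x)); the normalising sum cancels.
Component likelihoods at x = 7 correct answers out of 19:
  p_I = C(19,7)·0.15^7·0.85^12 = 50388·1.70859e-06·0.142242 = 0.012246
  p_II = C(19,7)·0.36^7·0.64^12 = 50388·0.000783642·0.00472237 = 0.186468
  p_III = C(19,7)·0.55^7·0.45^12 = 50388·0.0152244·6.89525e-05 = 0.0528952
Posterior odds = (w_I·p_I) / (w_III·p_III) = (0.55·0.012246) / (0.09·0.0528952) = 0.00673528 / 0.00476057 ≈ 1.415

1.415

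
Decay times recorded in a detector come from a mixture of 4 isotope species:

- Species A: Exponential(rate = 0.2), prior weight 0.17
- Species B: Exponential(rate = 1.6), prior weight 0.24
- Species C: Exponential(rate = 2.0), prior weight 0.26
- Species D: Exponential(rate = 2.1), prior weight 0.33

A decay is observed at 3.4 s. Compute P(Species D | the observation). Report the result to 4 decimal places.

By Bayes' theorem, P(k | x) = P(Z=k) f_k(x) / Σ_j P(Z=j) f_j(x).
Exponential densities:
  L_A = 0.2·e^(−0.2·3.4) = 0.2·e^(−0.6800) = 0.101323
  L_B = 1.6·e^(−1.6·3.4) = 1.6·e^(−5.4400) = 0.00694317
  L_C = 2.0·e^(−2.0·3.4) = 2.0·e^(−6.8000) = 0.00222755
  L_D = 2.1·e^(−2.1·3.4) = 2.1·e^(−7.1400) = 0.00166478
Multiply by the mixture weights:
  P(Z=A)·L_A = 0.17 × 0.101323 = 0.017225
  P(Z=B)·L_B = 0.24 × 0.00694317 = 0.00166636
  P(Z=C)·L_C = 0.26 × 0.00222755 = 0.000579163
  P(Z=D)·L_D = 0.33 × 0.00166478 = 0.000549377
Normaliser: 0.017225 + 0.00166636 + 0.000579163 + 0.000549377 = 0.0200199
P(Species D | 3.4 s) = 0.000549377 / 0.0200199 ≈ 0.0274

0.0274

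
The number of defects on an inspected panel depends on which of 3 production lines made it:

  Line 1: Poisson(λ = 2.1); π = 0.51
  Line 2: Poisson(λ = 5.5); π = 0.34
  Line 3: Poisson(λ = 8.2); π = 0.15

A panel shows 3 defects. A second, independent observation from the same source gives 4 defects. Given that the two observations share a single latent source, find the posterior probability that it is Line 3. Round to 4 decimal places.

0.0124

By Bayes' theorem, P(k | x) = π_k f_k(x) / Σ_j π_j f_j(x).
Since both observations come from the same component, the likelihood for component k is f_k(x₁)·f_k(x₂).
  L_1 = [0.189011] × [0.099231] = 0.0187558
  L_2 = [0.113323] × [0.155819] = 0.0176578
  L_3 = [0.0252392] × [0.0517404] = 0.00130589
Prior × likelihood for each component:
  π_1·L_1 = 0.51 × 0.0187558 = 0.00956546
  π_2·L_2 = 0.34 × 0.0176578 = 0.00600366
  π_3·L_3 = 0.15 × 0.00130589 = 0.000195883
Normaliser: 0.00956546 + 0.00600366 + 0.000195883 = 0.015765
Responsibility of Line 3: 0.000195883 / 0.015765 ≈ 0.0124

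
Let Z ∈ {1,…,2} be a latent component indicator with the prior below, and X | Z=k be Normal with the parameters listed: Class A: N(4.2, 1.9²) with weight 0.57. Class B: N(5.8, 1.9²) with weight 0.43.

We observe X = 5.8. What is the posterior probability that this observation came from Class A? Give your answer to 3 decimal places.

P(component k | x) = π_k·f_k(x) / marginal(x), where marginal(x) = Σ_j π_j·f_j(x).
Normal densities:
  f_A = (1/(1.9·√(2π)))·exp(−(5.8−4.2)²/(2·1.9²)) = 0.209970·exp(-0.35457) = 0.147288
  f_B = (1/(1.9·√(2π)))·exp(−(5.8−5.8)²/(2·1.9²)) = 0.209970·exp(-0.00000) = 0.20997
Unnormalised posteriors:
  π_A·f_A = 0.57 × 0.147288 = 0.0839544
  π_B·f_B = 0.43 × 0.20997 = 0.0902869
Marginal: 0.0839544 + 0.0902869 = 0.174241
P(Class A | the observation) ≈ 0.482

0.482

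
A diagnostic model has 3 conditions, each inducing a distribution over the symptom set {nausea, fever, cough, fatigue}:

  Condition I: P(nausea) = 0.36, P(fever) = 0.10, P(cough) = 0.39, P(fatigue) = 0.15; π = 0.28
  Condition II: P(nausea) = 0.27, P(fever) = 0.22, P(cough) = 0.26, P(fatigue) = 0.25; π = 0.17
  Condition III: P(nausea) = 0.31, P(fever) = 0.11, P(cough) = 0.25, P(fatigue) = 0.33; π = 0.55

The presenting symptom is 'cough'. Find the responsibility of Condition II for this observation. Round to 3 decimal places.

0.152

By Bayes' theorem, P(k | x) = P(Z=k) f_k(x) / Σ_j P(Z=j) f_j(x).
Component likelihoods at x = 'cough':
  L_I = 0.39
  L_II = 0.26
  L_III = 0.25
Weight by the priors:
  P(Z=I)·L_I = 0.28 × 0.39 = 0.1092
  P(Z=II)·L_II = 0.17 × 0.26 = 0.0442
  P(Z=III)·L_III = 0.55 × 0.25 = 0.1375
Normaliser: 0.1092 + 0.0442 + 0.1375 = 0.2909
P(Condition II | 'cough') ≈ 0.152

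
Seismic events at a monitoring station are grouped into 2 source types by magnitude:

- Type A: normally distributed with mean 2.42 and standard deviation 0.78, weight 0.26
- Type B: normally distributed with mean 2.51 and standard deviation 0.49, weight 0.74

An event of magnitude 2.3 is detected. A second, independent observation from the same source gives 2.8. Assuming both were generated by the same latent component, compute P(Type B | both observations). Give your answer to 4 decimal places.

0.8629

By Bayes' theorem, P(k | x) = π_k f_k(x) / Σ_j π_j f_j(x).
Since both observations come from the same component, the likelihood for component k is f_k(x₁)·f_k(x₂).
  L_A = [(1/(0.78·√(2π)))·exp(−(2.3−2.42)²/(2·0.78²)) = 0.511464·exp(-0.01183) = 0.505447] × [0.454231] = 0.22959
  L_B = [(1/(0.49·√(2π)))·exp(−(2.3−2.51)²/(2·0.49²)) = 0.814168·exp(-0.09184) = 0.742728] × [0.683366] = 0.507555
Weight by the priors:
  π_A·L_A = 0.26 × 0.22959 = 0.0596934
  π_B·L_B = 0.74 × 0.507555 = 0.375591
Evidence: 0.0596934 + 0.375591 = 0.435284
P(Type B | x) = 0.375591 / 0.435284 ≈ 0.8629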